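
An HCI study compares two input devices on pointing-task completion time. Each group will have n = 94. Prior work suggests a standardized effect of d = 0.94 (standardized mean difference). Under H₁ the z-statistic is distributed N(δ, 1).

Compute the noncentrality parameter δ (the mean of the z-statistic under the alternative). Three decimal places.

δ ≈ 6.444

δ = d·√(n/2) = 0.94 × √(94/2) = 6.4443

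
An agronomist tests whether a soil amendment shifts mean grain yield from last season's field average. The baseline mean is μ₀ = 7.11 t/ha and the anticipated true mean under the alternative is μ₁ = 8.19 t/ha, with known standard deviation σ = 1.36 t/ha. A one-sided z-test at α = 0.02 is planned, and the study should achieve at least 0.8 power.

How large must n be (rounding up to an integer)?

Standardized effect: d = |μ₁ − μ₀| / σ = |8.19 − 7.11| / 1.36 = 0.7941
Set Φ(δ − 2.054) = 0.8; then δ − 2.054 = Φ⁻¹(0.8) = 0.842, giving δ = 2.895.
δ = d·√n ⇒ n = (δ/d)² = (2.895 / 0.7941)² = 13.29.
Rounding up, n = 14.

n = 14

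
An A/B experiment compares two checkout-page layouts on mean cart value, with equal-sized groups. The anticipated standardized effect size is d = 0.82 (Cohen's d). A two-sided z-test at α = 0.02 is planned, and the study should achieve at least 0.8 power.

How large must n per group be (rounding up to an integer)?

n = 30 per group

Set Φ(δ − 2.326) = 0.8; then δ − 2.326 = Φ⁻¹(0.8) = 0.842, giving δ = 3.168.
(The Φ(−δ − z_{α/2}) term is vanishingly small for δ > 0 and is dropped in the standard sample-size formula.)
δ = d·√(n/2) ⇒ n = 2(δ/d)² = 2 × (3.168 / 0.82)² = 29.85.
Round up to the next whole unit.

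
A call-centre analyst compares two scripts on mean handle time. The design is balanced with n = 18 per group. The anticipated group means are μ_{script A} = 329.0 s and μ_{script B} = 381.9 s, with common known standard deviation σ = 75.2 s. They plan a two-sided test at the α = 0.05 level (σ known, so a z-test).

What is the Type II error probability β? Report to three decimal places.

β ≈ 0.440

Standardized effect: d = |μ_{script A} − μ_{script B}| / σ = |329.0 − 381.9| / 75.2 = 0.7035
Noncentrality parameter: δ = d·√(n/2) = 0.7035 × √(18/2) = 2.1104
Critical value for a two-sided test at α = 0.05: z_{α/2} = 1.960.
Power = Φ(δ − 1.960) + Φ(−δ − 1.960) = Φ(0.150) + Φ(-4.070) = 0.5598 + 0.0000 = 0.5598.
Type II error: β = 1 − power = 1 − 0.5598 = 0.4402.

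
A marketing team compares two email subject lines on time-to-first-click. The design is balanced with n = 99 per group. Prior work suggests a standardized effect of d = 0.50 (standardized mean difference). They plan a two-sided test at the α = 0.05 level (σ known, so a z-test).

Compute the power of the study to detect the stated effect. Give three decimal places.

Noncentrality parameter: λ = d·√(n/2) = 0.50 × √(99/2) = 3.5178
Two-sided α = 0.05 → critical value z_{0.025} = 1.960.
Power = Φ(λ − 1.960) + Φ(−λ − 1.960) = Φ(1.558) + Φ(-5.478) = 0.9404 + 0.0000 = 0.9404.

Power ≈ 0.940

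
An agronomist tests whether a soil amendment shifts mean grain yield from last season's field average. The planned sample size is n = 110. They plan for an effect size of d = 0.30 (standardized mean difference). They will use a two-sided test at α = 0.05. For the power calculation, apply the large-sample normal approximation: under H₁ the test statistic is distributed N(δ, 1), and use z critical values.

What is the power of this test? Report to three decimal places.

Noncentrality parameter: δ = d·√n = 0.30 × √110 = 3.1464
Two-sided α = 0.05 → critical value z_{0.025} = 1.960.
Power = Φ(δ − 1.960) + Φ(−δ − 1.960) = Φ(1.186) + Φ(-5.106) = 0.8823 + 0.0000 = 0.8823.

Power ≈ 0.882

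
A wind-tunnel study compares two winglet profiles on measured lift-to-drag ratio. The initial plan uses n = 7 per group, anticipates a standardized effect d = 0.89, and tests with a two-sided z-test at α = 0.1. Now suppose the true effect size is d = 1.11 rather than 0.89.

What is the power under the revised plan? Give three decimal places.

With d = 1.11: δ = d·√(n/2) = 1.11 × √(7/2) = 2.0766. Critical value z_{0.05} = 1.645.
Revised power = Φ(δ − 1.645) + Φ(−δ − 1.645) = Φ(0.432) + Φ(-3.721) = 0.6670 + 0.0001 = 0.6671.

Power ≈ 0.667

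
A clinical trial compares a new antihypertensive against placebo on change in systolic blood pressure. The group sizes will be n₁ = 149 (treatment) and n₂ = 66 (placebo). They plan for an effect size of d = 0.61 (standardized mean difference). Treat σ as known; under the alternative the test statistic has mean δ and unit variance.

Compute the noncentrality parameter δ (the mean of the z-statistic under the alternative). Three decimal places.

δ = d / √(1/n₁ + 1/n₂) = 0.61 / √(1/149 + 1/66) = 4.1255

δ ≈ 4.125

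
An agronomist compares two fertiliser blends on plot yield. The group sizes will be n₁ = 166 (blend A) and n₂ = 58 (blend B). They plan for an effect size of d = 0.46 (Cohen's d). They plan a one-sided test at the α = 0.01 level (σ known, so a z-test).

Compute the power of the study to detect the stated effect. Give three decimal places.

Noncentrality parameter: δ = d / √(1/n₁ + 1/n₂) = 0.46 / √(1/166 + 1/58) = 3.0158
One-sided α = 0.01 → critical value z_{0.01} = 2.326.
Power = Φ(δ − 2.326) = Φ(0.689) = 0.7547.

Power ≈ 0.755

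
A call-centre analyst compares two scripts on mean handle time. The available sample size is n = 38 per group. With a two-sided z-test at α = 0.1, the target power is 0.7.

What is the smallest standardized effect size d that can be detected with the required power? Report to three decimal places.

d ≈ 0.498

Required noncentrality: δ = z_{0.05} + z_{0.30} = 1.645 + 0.524 = 2.169.
(The second rejection-region term Φ(−δ − z_{α/2}) is negligible and dropped.)
δ = d·√(n/2) ⇒ d = δ/√(n/2) = 2.169/√(38/2) = 0.4977.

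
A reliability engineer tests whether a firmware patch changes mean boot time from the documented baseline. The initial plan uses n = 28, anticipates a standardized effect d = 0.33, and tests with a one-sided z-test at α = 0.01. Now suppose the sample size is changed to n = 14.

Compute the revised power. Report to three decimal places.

Power ≈ 0.138

With n = 14: δ = d·√n = 0.33 × √14 = 1.2347. Critical value z_{0.01} = 2.326.
Revised power = Φ(δ − 2.326) = Φ(-1.092) = 0.1375.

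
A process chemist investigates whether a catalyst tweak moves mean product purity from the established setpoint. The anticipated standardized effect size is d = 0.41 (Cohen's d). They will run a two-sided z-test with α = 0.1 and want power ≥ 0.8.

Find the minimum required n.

n = 37

Set Φ(δ − 1.645) = 0.8; then δ − 1.645 = Φ⁻¹(0.8) = 0.842, giving δ = 2.486.
(The Φ(−δ − z_{α/2}) term is vanishingly small for δ > 0 and is dropped in the standard sample-size formula.)
δ = d·√n ⇒ n = (δ/d)² = (2.486 / 0.41)² = 36.78.
Rounding up, n = 37.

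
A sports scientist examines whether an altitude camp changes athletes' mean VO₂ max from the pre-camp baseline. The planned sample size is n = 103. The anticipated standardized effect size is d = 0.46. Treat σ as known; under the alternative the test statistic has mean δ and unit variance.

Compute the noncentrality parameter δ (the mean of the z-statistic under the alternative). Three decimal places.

The noncentrality parameter scales effect size by the design's sample-size factor: δ = d·√n = 0.46 × √103 = 4.6685

δ ≈ 4.668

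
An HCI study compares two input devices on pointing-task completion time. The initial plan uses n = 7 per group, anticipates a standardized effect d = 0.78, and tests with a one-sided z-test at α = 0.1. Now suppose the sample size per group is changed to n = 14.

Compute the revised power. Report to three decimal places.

With n = 14 per group: δ = d·√(n/2) = 0.78 × √(14/2) = 2.0637. Critical value z_{0.1} = 1.282.
Revised power = P(Z > 1.282 − δ) = Φ(0.782) = 0.7829.

Power ≈ 0.783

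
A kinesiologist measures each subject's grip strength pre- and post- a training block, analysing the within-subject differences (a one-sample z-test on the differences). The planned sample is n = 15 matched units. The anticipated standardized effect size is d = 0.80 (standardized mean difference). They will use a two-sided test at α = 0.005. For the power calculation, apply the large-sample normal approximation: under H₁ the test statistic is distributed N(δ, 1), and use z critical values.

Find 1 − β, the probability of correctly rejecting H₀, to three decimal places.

Power ≈ 0.615

Noncentrality parameter: λ = d·√n = 0.80 × √15 = 3.0984
Critical value for a two-sided test at α = 0.005: z_{α/2} = 2.807.
Power = Φ(λ − 2.807) + Φ(−λ − 2.807) = Φ(0.291) + Φ(-5.905) = 0.6146 + 0.0000 = 0.6146.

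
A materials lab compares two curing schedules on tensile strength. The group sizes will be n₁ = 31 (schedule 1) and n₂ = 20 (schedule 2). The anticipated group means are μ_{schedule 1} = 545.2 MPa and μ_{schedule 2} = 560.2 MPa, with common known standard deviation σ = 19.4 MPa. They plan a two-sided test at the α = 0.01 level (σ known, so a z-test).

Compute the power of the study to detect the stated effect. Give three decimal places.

Standardized effect: d = |μ_{schedule 1} − μ_{schedule 2}| / σ = |545.2 − 560.2| / 19.4 = 0.7732
Noncentrality parameter: λ = d / √(1/n₁ + 1/n₂) = 0.7732 / √(1/31 + 1/20) = 2.6959
Critical value for a two-sided test at α = 0.01: z_{α/2} = 2.576.
Power = Φ(λ − 2.576) + Φ(−λ − 2.576) = Φ(0.120) + Φ(-5.272) = 0.5478 + 0.0000 = 0.5478.

Power ≈ 0.548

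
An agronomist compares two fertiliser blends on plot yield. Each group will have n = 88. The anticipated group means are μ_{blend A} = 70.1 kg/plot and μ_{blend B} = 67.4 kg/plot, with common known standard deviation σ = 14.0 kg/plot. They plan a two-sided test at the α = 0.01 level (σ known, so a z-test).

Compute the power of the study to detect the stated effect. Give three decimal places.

Standardized effect: d = |μ_{blend A} − μ_{blend B}| / σ = |70.1 − 67.4| / 14.0 = 0.1929
Noncentrality parameter: δ = d·√(n/2) = 0.1929 × √(88/2) = 1.2793
Two-sided α = 0.01 → critical value z_{0.005} = 2.576.
Power = Φ(δ − 2.576) + Φ(−δ − 2.576) = Φ(-1.297) + Φ(-3.855) = 0.0974 + 0.0001 = 0.0974.

Power ≈ 0.097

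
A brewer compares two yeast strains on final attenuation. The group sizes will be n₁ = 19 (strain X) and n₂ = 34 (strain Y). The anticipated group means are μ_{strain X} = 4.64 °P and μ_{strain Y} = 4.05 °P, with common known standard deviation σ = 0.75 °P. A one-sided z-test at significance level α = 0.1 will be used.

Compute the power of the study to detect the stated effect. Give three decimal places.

Standardized effect: d = |μ_{strain X} − μ_{strain Y}| / σ = |4.64 − 4.05| / 0.75 = 0.7867
Noncentrality parameter: λ = d / √(1/n₁ + 1/n₂) = 0.7867 / √(1/19 + 1/34) = 2.7464
Critical value for a one-sided test at α = 0.1: z_α = 1.282.
Power = Φ(λ − 1.282) = Φ(1.465) = 0.9285.

Power ≈ 0.929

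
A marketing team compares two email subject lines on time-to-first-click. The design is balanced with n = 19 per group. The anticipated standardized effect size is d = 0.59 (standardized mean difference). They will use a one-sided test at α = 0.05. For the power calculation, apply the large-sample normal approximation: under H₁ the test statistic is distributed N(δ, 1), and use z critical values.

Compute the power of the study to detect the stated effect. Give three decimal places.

Noncentrality parameter: δ = d·√(n/2) = 0.59 × √(19/2) = 1.8185
One-sided α = 0.05 → critical value z_{0.05} = 1.645.
Power = Φ(δ − 1.645) = Φ(0.174) = 0.5689.

Power ≈ 0.569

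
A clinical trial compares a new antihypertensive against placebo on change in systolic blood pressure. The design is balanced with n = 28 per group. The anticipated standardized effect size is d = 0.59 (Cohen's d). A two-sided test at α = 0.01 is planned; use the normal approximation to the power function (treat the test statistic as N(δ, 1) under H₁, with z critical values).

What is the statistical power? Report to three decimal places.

Noncentrality parameter: λ = d·√(n/2) = 0.59 × √(28/2) = 2.2076
Two-sided α = 0.01 → critical value z_{0.005} = 2.576.
Power = Φ(λ − 2.576) + Φ(−λ − 2.576) = Φ(-0.368) + Φ(-4.783) = 0.3563 + 0.0000 = 0.3563.

Power ≈ 0.356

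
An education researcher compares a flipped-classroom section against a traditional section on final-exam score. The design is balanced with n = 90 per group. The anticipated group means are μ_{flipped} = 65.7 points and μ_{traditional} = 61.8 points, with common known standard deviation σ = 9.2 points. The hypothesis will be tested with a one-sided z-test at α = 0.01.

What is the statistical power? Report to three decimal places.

Power ≈ 0.698

Standardized effect: d = |μ_{flipped} − μ_{traditional}| / σ = |65.7 − 61.8| / 9.2 = 0.4239
Noncentrality parameter: δ = d·√(n/2) = 0.4239 × √(90/2) = 2.8437
Critical value for a one-sided test at α = 0.01: z_α = 2.326.
Power = Φ(δ − 2.326) = Φ(0.517) = 0.6975.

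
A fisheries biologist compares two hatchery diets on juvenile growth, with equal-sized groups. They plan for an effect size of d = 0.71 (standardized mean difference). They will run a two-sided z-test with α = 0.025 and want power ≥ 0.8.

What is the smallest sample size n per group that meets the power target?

For power 0.8 need Φ(δ − z_{0.0125}) = 0.8, so δ = z_{0.0125} + z_{0.20} = 2.241 + 0.842 = 3.083.
(Ignoring the negligible lower-tail rejection probability gives the usual closed-form inversion.)
δ = d·√(n/2) ⇒ n = 2(δ/d)² = 2 × (3.083 / 0.71)² = 37.71.
Rounding up, n = 38 per group.

n = 38 per group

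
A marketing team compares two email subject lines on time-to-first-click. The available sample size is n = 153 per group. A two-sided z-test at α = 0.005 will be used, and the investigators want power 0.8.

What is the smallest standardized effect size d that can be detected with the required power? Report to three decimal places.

Required noncentrality: δ = z_{0.0025} + z_{0.20} = 2.807 + 0.842 = 3.649.
(The second rejection-region term Φ(−δ − z_{α/2}) is negligible and dropped.)
δ = d·√(n/2) ⇒ d = δ/√(n/2) = 3.649/√(153/2) = 0.4172.

d ≈ 0.417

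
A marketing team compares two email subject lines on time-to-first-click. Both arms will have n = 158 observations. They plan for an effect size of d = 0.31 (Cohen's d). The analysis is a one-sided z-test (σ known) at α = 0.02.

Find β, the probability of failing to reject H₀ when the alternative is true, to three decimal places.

Noncentrality parameter: δ = d·√(n/2) = 0.31 × √(158/2) = 2.7553
Critical value for a one-sided test at α = 0.02: z_α = 2.054.
Power = P(Z > 2.054 − δ) = Φ(0.702) = 0.7585.
Type II error: β = 1 − power = 1 − 0.7585 = 0.2415.

β ≈ 0.241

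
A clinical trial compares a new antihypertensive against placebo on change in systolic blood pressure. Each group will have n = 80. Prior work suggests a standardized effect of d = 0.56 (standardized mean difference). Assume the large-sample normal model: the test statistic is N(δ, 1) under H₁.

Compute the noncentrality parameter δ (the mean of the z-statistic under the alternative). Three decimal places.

δ ≈ 3.542

The noncentrality parameter scales effect size by the design's sample-size factor: δ = d·√(n/2) = 0.56 × √(80/2) = 3.5418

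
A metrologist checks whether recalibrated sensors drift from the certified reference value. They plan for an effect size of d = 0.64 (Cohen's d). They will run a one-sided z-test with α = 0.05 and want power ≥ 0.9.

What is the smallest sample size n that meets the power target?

Set Φ(δ − 1.645) = 0.9; then δ − 1.645 = Φ⁻¹(0.9) = 1.282, giving δ = 2.926.
δ = d·√n ⇒ n = (δ/d)² = (2.926 / 0.64)² = 20.91.
Rounding up, n = 21.

n = 21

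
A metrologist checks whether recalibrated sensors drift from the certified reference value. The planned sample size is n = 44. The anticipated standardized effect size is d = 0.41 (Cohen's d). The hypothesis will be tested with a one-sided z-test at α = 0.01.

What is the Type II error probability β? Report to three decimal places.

Noncentrality parameter: δ = d·√n = 0.41 × √44 = 2.7196
One-sided α = 0.01 → critical value z_{0.01} = 2.326.
Power = P(Z > 2.326 − δ) = Φ(0.393) = 0.6529.
Type II error: β = 1 − power = 1 − 0.6529 = 0.3471.

β ≈ 0.347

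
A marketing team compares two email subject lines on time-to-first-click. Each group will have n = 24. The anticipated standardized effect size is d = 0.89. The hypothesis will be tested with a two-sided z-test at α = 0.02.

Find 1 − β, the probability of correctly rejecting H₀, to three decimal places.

Noncentrality parameter: λ = d·√(n/2) = 0.89 × √(24/2) = 3.0831
Two-sided α = 0.02 → critical value z_{0.01} = 2.326.
Power = Φ(λ − 2.326) + Φ(−λ − 2.326) = Φ(0.757) + Φ(-5.409) = 0.7754 + 0.0000 = 0.7754.

Power ≈ 0.775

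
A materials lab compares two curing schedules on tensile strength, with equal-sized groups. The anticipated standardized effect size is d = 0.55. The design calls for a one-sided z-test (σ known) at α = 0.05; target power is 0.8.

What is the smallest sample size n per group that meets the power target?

n = 41 per group

Set Φ(δ − 1.645) = 0.8; then δ − 1.645 = Φ⁻¹(0.8) = 0.842, giving δ = 2.486.
δ = d·√(n/2) ⇒ n = 2(δ/d)² = 2 × (2.486 / 0.55)² = 40.88.
Round up to the next whole unit.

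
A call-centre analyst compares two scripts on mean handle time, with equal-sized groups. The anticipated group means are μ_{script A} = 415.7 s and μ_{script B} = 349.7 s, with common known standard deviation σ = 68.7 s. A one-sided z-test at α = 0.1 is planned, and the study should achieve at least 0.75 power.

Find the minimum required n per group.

n = 9 per group

Standardized effect: d = |μ_{script A} − μ_{script B}| / σ = |415.7 − 349.7| / 68.7 = 0.9607
Set Φ(δ − 1.282) = 0.75; then δ − 1.282 = Φ⁻¹(0.75) = 0.674, giving δ = 1.956.
δ = d·√(n/2) ⇒ n = 2(δ/d)² = 2 × (1.956 / 0.9607)² = 8.29.
Rounding up, n = 9 per group.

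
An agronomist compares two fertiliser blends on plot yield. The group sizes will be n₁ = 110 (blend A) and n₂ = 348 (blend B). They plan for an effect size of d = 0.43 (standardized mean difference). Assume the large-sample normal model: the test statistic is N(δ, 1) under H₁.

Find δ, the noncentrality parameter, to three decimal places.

δ = d / √(1/n₁ + 1/n₂) = 0.43 / √(1/110 + 1/348) = 3.9312

δ ≈ 3.931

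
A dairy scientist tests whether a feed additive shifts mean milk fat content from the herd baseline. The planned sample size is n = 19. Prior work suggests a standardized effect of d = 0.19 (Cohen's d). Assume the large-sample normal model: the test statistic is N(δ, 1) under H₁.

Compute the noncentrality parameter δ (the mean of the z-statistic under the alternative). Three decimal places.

The noncentrality parameter scales effect size by the design's sample-size factor: δ = d·√n = 0.19 × √19 = 0.8282

δ ≈ 0.828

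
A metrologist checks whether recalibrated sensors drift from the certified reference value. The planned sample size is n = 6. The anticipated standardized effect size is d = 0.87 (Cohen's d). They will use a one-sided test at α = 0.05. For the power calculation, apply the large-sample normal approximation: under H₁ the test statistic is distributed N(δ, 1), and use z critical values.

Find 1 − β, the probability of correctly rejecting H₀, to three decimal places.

Power ≈ 0.687

Noncentrality parameter: λ = d·√n = 0.87 × √6 = 2.1311
Critical value for a one-sided test at α = 0.05: z_α = 1.645.
Power = Φ(λ − 1.645) = Φ(0.486) = 0.6866.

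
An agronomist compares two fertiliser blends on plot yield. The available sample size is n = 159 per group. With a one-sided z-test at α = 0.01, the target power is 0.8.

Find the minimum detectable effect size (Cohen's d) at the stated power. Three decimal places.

Need Φ(δ − 2.326) = 0.8, so δ = 2.326 + 0.842 = 3.168.
δ = d·√(n/2) ⇒ d = δ/√(n/2) = 3.168/√(159/2) = 0.3553.

d ≈ 0.355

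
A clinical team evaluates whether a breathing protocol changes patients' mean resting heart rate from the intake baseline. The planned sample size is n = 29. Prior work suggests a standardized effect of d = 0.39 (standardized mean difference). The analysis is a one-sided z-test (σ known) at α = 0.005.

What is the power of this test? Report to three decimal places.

Noncentrality parameter: λ = d·√n = 0.39 × √29 = 2.1002
Critical value for a one-sided test at α = 0.005: z_α = 2.576.
Power = Φ(λ − 2.576) = Φ(-0.476) = 0.3172.

Power ≈ 0.317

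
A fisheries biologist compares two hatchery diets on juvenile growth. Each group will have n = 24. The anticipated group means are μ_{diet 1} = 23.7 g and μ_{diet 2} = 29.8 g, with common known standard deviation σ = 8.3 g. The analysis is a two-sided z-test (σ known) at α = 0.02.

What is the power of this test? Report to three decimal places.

Power ≈ 0.587

Standardized effect: d = |μ_{diet 1} − μ_{diet 2}| / σ = |23.7 − 29.8| / 8.3 = 0.7349
Noncentrality parameter: δ = d·√(n/2) = 0.7349 × √(24/2) = 2.5459
Critical value for a two-sided test at α = 0.02: z_{α/2} = 2.326.
Power = Φ(δ − 2.326) + Φ(−δ − 2.326) = Φ(0.220) + Φ(-4.872) = 0.5869 + 0.0000 = 0.5869.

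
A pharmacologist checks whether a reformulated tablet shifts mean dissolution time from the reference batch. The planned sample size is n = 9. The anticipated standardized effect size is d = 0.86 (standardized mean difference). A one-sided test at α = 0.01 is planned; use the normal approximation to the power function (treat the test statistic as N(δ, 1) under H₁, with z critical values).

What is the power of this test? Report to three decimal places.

Noncentrality parameter: δ = d·√n = 0.86 × √9 = 2.5800
One-sided α = 0.01 → critical value z_{0.01} = 2.326.
Power = P(Z > 2.326 − δ) = Φ(0.254) = 0.6001.

Power ≈ 0.600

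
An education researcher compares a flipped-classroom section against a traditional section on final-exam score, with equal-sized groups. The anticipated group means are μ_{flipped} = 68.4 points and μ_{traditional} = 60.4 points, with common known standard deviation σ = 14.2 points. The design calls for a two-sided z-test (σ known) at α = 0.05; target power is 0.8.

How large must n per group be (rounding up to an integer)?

Standardized effect: d = |μ_{flipped} − μ_{traditional}| / σ = |68.4 − 60.4| / 14.2 = 0.5634
For power 0.8 need Φ(δ − z_{0.025}) = 0.8, so δ = z_{0.025} + z_{0.20} = 1.960 + 0.842 = 2.802.
(Ignoring the negligible lower-tail rejection probability gives the usual closed-form inversion.)
δ = d·√(n/2) ⇒ n = 2(δ/d)² = 2 × (2.802 / 0.5634)² = 49.46.
Round up to the next whole unit.

n = 50 per group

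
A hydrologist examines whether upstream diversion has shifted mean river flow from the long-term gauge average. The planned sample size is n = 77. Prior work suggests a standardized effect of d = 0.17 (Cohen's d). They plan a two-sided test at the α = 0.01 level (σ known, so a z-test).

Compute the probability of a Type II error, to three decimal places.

β ≈ 0.861

Noncentrality parameter: δ = d·√n = 0.17 × √77 = 1.4917
Critical value for a two-sided test at α = 0.01: z_{α/2} = 2.576.
Power = Φ(δ − 2.576) + Φ(−δ − 2.576) = Φ(-1.084) + Φ(-4.068) = 0.1392 + 0.0000 = 0.1392.
Type II error: β = 1 − power = 1 − 0.1392 = 0.8608.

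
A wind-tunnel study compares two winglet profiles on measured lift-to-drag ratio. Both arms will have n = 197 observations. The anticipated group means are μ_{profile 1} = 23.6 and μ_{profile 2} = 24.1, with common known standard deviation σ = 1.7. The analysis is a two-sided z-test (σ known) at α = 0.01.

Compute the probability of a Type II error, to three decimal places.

Standardized effect: d = |μ_{profile 1} − μ_{profile 2}| / σ = |23.6 − 24.1| / 1.7 = 0.2941
Noncentrality parameter: δ = d·√(n/2) = 0.2941 × √(197/2) = 2.9190
Critical value for a two-sided test at α = 0.01: z_{α/2} = 2.576.
Power = Φ(δ − 2.576) + Φ(−δ − 2.576) = Φ(0.343) + Φ(-5.495) = 0.6343 + 0.0000 = 0.6343.
Type II error: β = 1 − power = 1 − 0.6343 = 0.3657.

β ≈ 0.366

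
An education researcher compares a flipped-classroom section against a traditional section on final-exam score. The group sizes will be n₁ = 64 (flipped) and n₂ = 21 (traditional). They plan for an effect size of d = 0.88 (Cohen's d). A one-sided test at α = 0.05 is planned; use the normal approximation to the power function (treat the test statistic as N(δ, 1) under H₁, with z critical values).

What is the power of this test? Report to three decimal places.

Noncentrality parameter: δ = d / √(1/n₁ + 1/n₂) = 0.88 / √(1/64 + 1/21) = 3.4992
One-sided α = 0.05 → critical value z_{0.05} = 1.645.
Power = Φ(δ − 1.645) = Φ(1.854) = 0.9682.

Power ≈ 0.968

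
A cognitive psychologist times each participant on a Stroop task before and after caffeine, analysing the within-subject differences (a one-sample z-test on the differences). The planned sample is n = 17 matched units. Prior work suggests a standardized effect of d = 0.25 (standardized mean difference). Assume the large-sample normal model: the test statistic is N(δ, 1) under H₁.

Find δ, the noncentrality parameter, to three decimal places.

δ ≈ 1.031

δ = d·√n = 0.25 × √17 = 1.0308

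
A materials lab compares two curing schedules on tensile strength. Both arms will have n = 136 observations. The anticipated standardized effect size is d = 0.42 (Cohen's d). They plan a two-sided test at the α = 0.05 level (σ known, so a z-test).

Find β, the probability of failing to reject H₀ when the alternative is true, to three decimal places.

β ≈ 0.066

Noncentrality parameter: δ = d·√(n/2) = 0.42 × √(136/2) = 3.4634
Critical value for a two-sided test at α = 0.05: z_{α/2} = 1.960.
Power = Φ(δ − 1.960) + Φ(−δ − 1.960) = Φ(1.503) + Φ(-5.423) = 0.9336 + 0.0000 = 0.9336.
Type II error: β = 1 − power = 1 − 0.9336 = 0.0664.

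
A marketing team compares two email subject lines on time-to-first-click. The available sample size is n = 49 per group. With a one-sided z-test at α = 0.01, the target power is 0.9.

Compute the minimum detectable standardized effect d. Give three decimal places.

d ≈ 0.729

Need Φ(δ − 2.326) = 0.9, so δ = 2.326 + 1.282 = 3.608.
δ = d·√(n/2) ⇒ d = δ/√(n/2) = 3.608/√(49/2) = 0.7289.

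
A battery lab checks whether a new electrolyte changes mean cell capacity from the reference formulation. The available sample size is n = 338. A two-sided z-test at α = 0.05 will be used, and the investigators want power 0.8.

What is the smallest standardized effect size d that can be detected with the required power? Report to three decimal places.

d ≈ 0.152

Need Φ(δ − 1.960) = 0.8, so δ = 1.960 + 0.842 = 2.802.
(Lower-tail contribution to power is negligible for δ > 0.)
δ = d·√n ⇒ d = δ/√n = 2.802/√338 = 0.1524.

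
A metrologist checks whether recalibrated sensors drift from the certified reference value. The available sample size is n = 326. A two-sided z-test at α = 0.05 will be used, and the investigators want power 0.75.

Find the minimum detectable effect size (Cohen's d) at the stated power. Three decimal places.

d ≈ 0.146

Need Φ(δ − 1.960) = 0.75, so δ = 1.960 + 0.674 = 2.634.
(The second rejection-region term Φ(−δ − z_{α/2}) is negligible and dropped.)
δ = d·√n ⇒ d = δ/√n = 2.634/√326 = 0.1459.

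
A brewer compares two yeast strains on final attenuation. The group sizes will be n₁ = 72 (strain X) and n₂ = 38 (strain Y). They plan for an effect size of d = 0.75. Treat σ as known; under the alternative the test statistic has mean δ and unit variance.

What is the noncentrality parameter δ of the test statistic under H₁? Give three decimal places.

The noncentrality parameter scales effect size by the design's sample-size factor: δ = d / √(1/n₁ + 1/n₂) = 0.75 / √(1/72 + 1/38) = 3.7404

δ ≈ 3.740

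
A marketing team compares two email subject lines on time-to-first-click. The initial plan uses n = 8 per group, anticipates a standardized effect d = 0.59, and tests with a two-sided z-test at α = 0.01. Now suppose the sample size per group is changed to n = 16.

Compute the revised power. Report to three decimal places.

Power ≈ 0.182

With n = 16 per group: δ = d·√(n/2) = 0.59 × √(16/2) = 1.6688. Critical value z_{0.005} = 2.576.
Revised power = Φ(δ − 2.576) + Φ(−δ − 2.576) = Φ(-0.907) + Φ(-4.245) = 0.1822 + 0.0000 = 0.1822.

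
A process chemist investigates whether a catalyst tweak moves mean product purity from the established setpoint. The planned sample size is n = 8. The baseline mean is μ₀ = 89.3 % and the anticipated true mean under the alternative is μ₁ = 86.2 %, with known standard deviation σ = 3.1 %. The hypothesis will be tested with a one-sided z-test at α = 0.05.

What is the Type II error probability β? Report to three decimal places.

Standardized effect: d = |μ₁ − μ₀| / σ = |86.2 − 89.3| / 3.1 = 1.0000
Noncentrality parameter: δ = d·√n = 1.0000 × √8 = 2.8284
Critical value for a one-sided test at α = 0.05: z_α = 1.645.
Power = Φ(δ − 1.645) = Φ(1.184) = 0.8817.
Type II error: β = 1 − power = 1 − 0.8817 = 0.1183.

β ≈ 0.118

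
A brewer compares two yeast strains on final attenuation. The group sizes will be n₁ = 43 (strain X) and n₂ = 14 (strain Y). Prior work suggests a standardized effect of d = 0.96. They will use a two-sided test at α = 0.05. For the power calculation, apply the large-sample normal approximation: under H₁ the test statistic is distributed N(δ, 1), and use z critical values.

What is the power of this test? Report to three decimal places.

Noncentrality parameter: δ = d / √(1/n₁ + 1/n₂) = 0.96 / √(1/43 + 1/14) = 3.1198
Two-sided α = 0.05 → critical value z_{0.025} = 1.960.
Power = Φ(δ − 1.960) + Φ(−δ − 1.960) = Φ(1.160) + Φ(-5.080) = 0.8769 + 0.0000 = 0.8770.

Power ≈ 0.877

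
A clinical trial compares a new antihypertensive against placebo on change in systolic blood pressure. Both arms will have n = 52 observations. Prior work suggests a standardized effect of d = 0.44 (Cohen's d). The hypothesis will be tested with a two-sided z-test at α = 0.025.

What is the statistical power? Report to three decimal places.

Noncentrality parameter: δ = d·√(n/2) = 0.44 × √(52/2) = 2.2436
Two-sided α = 0.025 → critical value z_{0.0125} = 2.241.
Power = Φ(δ − 2.241) + Φ(−δ − 2.241) = Φ(0.002) + Φ(-4.485) = 0.5009 + 0.0000 = 0.5009.

Power ≈ 0.501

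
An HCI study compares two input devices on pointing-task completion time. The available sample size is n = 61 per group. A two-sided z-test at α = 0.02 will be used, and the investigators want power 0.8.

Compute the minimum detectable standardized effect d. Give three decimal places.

Required noncentrality: δ = z_{0.01} + z_{0.20} = 2.326 + 0.842 = 3.168.
(Lower-tail contribution to power is negligible for δ > 0.)
δ = d·√(n/2) ⇒ d = δ/√(n/2) = 3.168/√(61/2) = 0.5736.

d ≈ 0.574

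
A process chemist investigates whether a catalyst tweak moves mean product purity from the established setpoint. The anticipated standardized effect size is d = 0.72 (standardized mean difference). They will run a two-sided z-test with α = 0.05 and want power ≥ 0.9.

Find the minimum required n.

n = 21

Set Φ(δ − 1.960) = 0.9; then δ − 1.960 = Φ⁻¹(0.9) = 1.282, giving δ = 3.242.
(Ignoring the negligible lower-tail rejection probability gives the usual closed-form inversion.)
δ = d·√n ⇒ n = (δ/d)² = (3.242 / 0.72)² = 20.27.
Rounding up, n = 21.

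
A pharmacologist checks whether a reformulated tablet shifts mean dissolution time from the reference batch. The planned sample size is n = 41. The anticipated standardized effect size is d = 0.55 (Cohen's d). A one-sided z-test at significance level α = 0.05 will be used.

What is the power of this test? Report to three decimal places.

Power ≈ 0.970

Noncentrality parameter: δ = d·√n = 0.55 × √41 = 3.5217
One-sided α = 0.05 → critical value z_{0.05} = 1.645.
Power = Φ(δ − 1.645) = Φ(1.877) = 0.9697.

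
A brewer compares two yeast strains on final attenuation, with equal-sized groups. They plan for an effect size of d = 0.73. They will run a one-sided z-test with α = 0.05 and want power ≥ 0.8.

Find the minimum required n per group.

Set Φ(δ − 1.645) = 0.8; then δ − 1.645 = Φ⁻¹(0.8) = 0.842, giving δ = 2.486.
δ = d·√(n/2) ⇒ n = 2(δ/d)² = 2 × (2.486 / 0.73)² = 23.20.
Rounding up, n = 24 per group.

n = 24 per group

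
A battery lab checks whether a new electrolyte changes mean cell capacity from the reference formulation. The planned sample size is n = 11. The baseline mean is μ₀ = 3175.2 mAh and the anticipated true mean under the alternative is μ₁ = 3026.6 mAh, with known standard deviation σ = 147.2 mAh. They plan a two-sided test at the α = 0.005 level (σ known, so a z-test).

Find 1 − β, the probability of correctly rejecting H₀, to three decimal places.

Power ≈ 0.706

Standardized effect: d = |μ₁ − μ₀| / σ = |3026.6 − 3175.2| / 147.2 = 1.0095
Noncentrality parameter: δ = d·√n = 1.0095 × √11 = 3.3482
Two-sided α = 0.005 → critical value z_{0.0025} = 2.807.
Power = Φ(δ − 2.807) + Φ(−δ − 2.807) = Φ(0.541) + Φ(-6.155) = 0.7058 + 0.0000 = 0.7058.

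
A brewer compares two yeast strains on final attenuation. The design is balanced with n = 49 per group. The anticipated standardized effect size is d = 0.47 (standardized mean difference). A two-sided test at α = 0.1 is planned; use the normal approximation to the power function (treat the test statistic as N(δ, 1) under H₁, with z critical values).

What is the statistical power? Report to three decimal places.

Power ≈ 0.752

Noncentrality parameter: δ = d·√(n/2) = 0.47 × √(49/2) = 2.3264
Two-sided α = 0.1 → critical value z_{0.05} = 1.645.
Power = Φ(δ − 1.645) + Φ(−δ − 1.645) = Φ(0.682) + Φ(-3.971) = 0.7522 + 0.0000 = 0.7523.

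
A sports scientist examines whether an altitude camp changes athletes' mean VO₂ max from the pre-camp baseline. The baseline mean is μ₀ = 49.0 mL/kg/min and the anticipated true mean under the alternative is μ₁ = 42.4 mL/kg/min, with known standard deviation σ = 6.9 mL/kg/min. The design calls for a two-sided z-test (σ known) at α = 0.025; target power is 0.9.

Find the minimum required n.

n = 14

Standardized effect: d = |μ₁ − μ₀| / σ = |42.4 − 49.0| / 6.9 = 0.9565
For power 0.9 need Φ(δ − z_{0.0125}) = 0.9, so δ = z_{0.0125} + z_{0.10} = 2.241 + 1.282 = 3.523.
(For δ > 0 the lower-tail rejection region contributes negligibly to power, so the one-term inversion is standard.)
δ = d·√n ⇒ n = (δ/d)² = (3.523 / 0.9565)² = 13.57.
Rounding up, n = 14.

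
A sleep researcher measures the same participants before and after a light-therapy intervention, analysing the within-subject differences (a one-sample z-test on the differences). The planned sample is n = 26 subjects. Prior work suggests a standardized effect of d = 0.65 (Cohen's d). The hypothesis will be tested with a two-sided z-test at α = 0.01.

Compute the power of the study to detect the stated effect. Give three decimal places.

Power ≈ 0.770

Noncentrality parameter: δ = d·√n = 0.65 × √26 = 3.3144
Two-sided α = 0.01 → critical value z_{0.005} = 2.576.
Power = Φ(δ − 2.576) + Φ(−δ − 2.576) = Φ(0.739) + Φ(-5.890) = 0.7699 + 0.0000 = 0.7699.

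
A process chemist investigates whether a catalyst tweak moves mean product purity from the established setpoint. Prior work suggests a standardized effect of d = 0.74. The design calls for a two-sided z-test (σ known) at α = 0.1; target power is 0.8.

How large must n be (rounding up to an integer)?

Set Φ(δ − 1.645) = 0.8; then δ − 1.645 = Φ⁻¹(0.8) = 0.842, giving δ = 2.486.
(For δ > 0 the lower-tail rejection region contributes negligibly to power, so the one-term inversion is standard.)
δ = d·√n ⇒ n = (δ/d)² = (2.486 / 0.74)² = 11.29.
Rounding up, n = 12.

n = 12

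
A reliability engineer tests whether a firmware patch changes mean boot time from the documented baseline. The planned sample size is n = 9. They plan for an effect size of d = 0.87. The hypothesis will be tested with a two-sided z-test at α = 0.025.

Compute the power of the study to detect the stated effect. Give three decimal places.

Power ≈ 0.644

Noncentrality parameter: δ = d·√n = 0.87 × √9 = 2.6100
Critical value for a two-sided test at α = 0.025: z_{α/2} = 2.241.
Power = Φ(δ − 2.241) + Φ(−δ − 2.241) = Φ(0.369) + Φ(-4.851) = 0.6438 + 0.0000 = 0.6438.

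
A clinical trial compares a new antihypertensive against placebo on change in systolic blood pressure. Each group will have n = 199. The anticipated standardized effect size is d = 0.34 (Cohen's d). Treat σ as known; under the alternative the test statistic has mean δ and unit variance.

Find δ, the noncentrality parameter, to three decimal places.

δ ≈ 3.391

δ = d·√(n/2) = 0.34 × √(199/2) = 3.3915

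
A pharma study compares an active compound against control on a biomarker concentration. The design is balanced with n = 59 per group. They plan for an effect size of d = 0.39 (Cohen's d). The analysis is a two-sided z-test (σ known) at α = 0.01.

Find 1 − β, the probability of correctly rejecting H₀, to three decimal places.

Noncentrality parameter: δ = d·√(n/2) = 0.39 × √(59/2) = 2.1182
Two-sided α = 0.01 → critical value z_{0.005} = 2.576.
Power = Φ(δ − 2.576) + Φ(−δ − 2.576) = Φ(-0.458) + Φ(-4.694) = 0.3236 + 0.0000 = 0.3236.

Power ≈ 0.324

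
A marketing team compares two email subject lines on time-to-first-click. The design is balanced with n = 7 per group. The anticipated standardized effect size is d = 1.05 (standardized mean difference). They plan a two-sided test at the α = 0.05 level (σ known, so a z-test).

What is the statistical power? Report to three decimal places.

Power ≈ 0.502

Noncentrality parameter: δ = d·√(n/2) = 1.05 × √(7/2) = 1.9644
Two-sided α = 0.05 → critical value z_{0.025} = 1.960.
Power = Φ(δ − 1.960) + Φ(−δ − 1.960) = Φ(0.004) + Φ(-3.924) = 0.5018 + 0.0000 = 0.5018.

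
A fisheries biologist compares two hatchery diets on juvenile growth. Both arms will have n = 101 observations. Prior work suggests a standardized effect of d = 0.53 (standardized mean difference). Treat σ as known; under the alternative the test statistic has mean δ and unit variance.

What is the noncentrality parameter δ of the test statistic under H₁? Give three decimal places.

δ ≈ 3.766

δ = d·√(n/2) = 0.53 × √(101/2) = 3.7664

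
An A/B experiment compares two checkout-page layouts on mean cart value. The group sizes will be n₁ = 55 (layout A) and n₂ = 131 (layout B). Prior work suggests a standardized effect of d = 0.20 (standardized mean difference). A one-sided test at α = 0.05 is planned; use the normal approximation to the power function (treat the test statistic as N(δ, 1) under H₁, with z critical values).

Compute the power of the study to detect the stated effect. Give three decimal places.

Noncentrality parameter: δ = d / √(1/n₁ + 1/n₂) = 0.20 / √(1/55 + 1/131) = 1.2448
One-sided α = 0.05 → critical value z_{0.05} = 1.645.
Power = P(Z > 1.645 − δ) = Φ(-0.400) = 0.3445.

Power ≈ 0.345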